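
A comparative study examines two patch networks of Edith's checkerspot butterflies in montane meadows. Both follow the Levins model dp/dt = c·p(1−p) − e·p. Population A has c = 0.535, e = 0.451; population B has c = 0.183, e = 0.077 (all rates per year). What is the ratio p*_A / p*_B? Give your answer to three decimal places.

A: p*_A = 1 − 0.451/0.535 = 0.1570.
B: p*_B = 1 − 0.077/0.183 = 0.5792.
p*_A / p*_B = 0.1570/0.5792 = 0.2711.

0.271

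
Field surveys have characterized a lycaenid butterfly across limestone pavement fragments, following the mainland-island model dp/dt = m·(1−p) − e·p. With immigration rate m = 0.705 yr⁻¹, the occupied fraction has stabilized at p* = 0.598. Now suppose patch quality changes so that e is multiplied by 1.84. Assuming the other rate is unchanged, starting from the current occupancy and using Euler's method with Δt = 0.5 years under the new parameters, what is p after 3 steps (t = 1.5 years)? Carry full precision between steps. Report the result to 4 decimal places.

0.4485

Balance m(1−p*) = e·p* gives e = m(1−p*)/p* = 0.705×0.40200/0.59800 = 0.47393.
Starting from p₀ = 0.59800; update p ← p + (dp/dt)·Δt with the new parameters.
p: 0.59800 → 0.47897  (Δp = -0.11903)
p: 0.47897 → 0.45379  (Δp = -0.02517)
p: 0.45379 → 0.44847  (Δp = -0.00532)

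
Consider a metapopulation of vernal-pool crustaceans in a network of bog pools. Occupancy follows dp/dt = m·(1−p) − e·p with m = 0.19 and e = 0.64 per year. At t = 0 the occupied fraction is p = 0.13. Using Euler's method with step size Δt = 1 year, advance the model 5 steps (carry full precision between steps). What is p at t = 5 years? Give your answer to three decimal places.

Update rule: p ← p + [m·(1−p) − e·p]·Δt with Δt = 1.
step 1: Δp = +0.08210, p = 0.21210
step 2: Δp = +0.01396, p = 0.22606
step 3: Δp = +0.00237, p = 0.22843
step 4: Δp = +0.00040, p = 0.22883
step 5: Δp = +0.00007, p = 0.22890

0.229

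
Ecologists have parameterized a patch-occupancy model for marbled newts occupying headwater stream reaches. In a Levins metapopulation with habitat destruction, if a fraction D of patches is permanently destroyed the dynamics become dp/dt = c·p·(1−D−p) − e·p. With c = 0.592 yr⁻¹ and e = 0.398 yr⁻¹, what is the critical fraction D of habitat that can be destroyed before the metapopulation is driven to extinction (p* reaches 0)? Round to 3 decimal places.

0.328

The nontrivial equilibrium is p* = (1−D) − e/c; extinction occurs when this hits zero.
So D_crit = 1 − e/c = 1 − 0.398/0.592 = 1 − 0.6723 = 0.3277.
This equals the undisturbed p*, a classic result of Lande's extension.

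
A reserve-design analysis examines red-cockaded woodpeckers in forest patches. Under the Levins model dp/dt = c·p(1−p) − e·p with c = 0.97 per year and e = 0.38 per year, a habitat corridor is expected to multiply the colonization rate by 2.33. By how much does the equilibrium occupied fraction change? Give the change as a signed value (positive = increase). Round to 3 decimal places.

Before: p* = 1 − 0.38/0.97 = 0.6082.
After the change, c = 2.2601, e = 0.38, so p* = 1 − 0.38/2.2601 = 0.8319.
Δp* = 0.8319 − 0.6082 = +0.2236.

0.224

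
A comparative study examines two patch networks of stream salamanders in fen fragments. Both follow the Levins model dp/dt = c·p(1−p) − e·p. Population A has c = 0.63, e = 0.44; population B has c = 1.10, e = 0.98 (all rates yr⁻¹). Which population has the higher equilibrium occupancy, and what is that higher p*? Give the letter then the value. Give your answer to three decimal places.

A, 0.302

A: p*_A = 1 − 0.44/0.63 = 0.3016.
B: p*_B = 1 − 0.98/1.10 = 0.1091.
A is higher at 0.3016.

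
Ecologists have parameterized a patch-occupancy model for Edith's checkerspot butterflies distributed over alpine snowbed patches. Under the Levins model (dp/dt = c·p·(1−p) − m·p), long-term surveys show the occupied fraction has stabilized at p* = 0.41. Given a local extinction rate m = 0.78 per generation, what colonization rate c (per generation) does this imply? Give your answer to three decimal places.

At equilibrium c(1−p*) = m, so c = m/(1−p*).
c = 0.78/(1 − 0.41) = 0.78/0.5900 = 1.3220.

1.322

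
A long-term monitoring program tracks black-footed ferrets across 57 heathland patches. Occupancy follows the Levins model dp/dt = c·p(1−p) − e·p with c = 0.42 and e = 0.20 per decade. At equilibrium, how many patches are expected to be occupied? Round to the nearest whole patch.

30

p* = 1 − e/c = 1 − 0.20/0.42 = 0.5238.
Expected occupied patches = N × p* = 57 × 0.5238 = 29.86 ≈ 30.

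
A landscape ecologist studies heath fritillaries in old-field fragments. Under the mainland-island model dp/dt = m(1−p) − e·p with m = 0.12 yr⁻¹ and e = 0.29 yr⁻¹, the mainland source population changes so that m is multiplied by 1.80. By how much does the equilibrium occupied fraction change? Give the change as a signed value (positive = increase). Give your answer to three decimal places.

Before: p* = 0.12/(0.12+0.29) = 0.2927.
After: m = 0.216, e = 0.29; p* = 0.216/0.5060 = 0.4269.
Δp* = 0.4269 − 0.2927 = +0.1342.

0.134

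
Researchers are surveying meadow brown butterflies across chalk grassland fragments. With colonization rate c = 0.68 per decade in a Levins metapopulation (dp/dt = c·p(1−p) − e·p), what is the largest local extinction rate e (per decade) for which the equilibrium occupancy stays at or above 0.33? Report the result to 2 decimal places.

1 − e/c ≥ 0.33 ⇒ e ≤ c(1 − 0.33) = 0.68 × 0.6700.
e_max = 0.4556.

0.46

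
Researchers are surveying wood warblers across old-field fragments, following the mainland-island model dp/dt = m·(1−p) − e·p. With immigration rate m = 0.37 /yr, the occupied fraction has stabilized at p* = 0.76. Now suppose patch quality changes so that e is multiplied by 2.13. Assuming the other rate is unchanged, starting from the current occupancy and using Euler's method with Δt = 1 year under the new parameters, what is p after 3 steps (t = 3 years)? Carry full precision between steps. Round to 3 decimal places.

Balance m(1−p*) = e·p* gives e = m(1−p*)/p* = 0.37×0.24000/0.76000 = 0.11684.
Starting from p₀ = 0.76000; update p ← p + (dp/dt)·Δt with the new parameters.
p: 0.76000 → 0.65966  (Δp = -0.10034)
p: 0.65966 → 0.62141  (Δp = -0.03824)
p: 0.62141 → 0.60684  (Δp = -0.01458)

0.607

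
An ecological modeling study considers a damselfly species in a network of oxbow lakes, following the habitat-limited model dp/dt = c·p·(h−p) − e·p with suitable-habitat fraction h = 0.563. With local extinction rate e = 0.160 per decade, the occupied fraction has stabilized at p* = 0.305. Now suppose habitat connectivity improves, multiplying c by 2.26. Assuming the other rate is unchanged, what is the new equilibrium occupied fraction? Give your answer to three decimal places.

Balance c(h−p*) = e gives c = e/(0.563 − 0.30500) = 0.160/0.25800 = 0.62016.
New p* = 0.563 − e/c = 0.563 − 0.16000/1.40156 = 0.44884.

0.449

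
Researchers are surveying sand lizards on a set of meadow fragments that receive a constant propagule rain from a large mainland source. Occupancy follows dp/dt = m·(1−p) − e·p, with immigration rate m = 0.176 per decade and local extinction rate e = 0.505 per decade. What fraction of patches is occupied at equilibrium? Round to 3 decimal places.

0.258

At equilibrium the propagule rain into empty patches balances local extinction: m(1−p*) = e·p*.
p* = m/(m+e) = 0.176/(0.176+0.505) = 0.176/0.6810 = 0.2584.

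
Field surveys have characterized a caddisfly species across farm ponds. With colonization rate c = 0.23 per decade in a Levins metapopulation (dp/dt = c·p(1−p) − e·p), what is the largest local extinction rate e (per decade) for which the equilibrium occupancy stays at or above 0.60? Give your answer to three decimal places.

1 − e/c ≥ 0.60 ⇒ e ≤ c(1 − 0.60) = 0.23 × 0.4000.
e_max = 0.0920.

0.092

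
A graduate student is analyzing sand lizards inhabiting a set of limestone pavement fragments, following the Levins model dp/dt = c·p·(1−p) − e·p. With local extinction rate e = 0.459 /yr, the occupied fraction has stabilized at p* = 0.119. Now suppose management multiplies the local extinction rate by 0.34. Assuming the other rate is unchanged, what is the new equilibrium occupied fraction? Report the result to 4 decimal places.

0.7005

Balance c(1−p*) = e gives c = e/(1 − 0.11900) = 0.459/0.88100 = 0.52100.
New p* = 1 − e/c = 1 − 0.15606/0.52100 = 0.70046.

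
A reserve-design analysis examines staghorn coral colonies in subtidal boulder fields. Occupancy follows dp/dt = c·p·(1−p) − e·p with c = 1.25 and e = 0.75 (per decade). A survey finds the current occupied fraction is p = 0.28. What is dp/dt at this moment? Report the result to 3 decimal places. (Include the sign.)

Colonization term: c·p·(1−p) = 1.25×0.28×0.7200 = 0.25200.
Extinction term: e·p = 0.21000.
dp/dt = 0.25200 − 0.21000 = 0.04200.

0.042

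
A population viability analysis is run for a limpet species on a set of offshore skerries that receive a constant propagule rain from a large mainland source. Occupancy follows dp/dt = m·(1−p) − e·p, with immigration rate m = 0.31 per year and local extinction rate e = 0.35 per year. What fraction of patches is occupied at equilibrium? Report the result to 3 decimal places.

0.470

At equilibrium the propagule rain into empty patches balances local extinction: m(1−p*) = e·p*.
p* = m/(m+e) = 0.31/(0.31+0.35) = 0.31/0.6600 = 0.4697.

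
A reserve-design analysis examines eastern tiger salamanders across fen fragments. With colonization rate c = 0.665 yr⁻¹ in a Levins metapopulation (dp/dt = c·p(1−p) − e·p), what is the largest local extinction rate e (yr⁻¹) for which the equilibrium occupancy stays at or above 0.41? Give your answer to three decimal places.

1 − e/c ≥ 0.41 ⇒ e ≤ c(1 − 0.41) = 0.665 × 0.5900.
e_max = 0.3924.

0.392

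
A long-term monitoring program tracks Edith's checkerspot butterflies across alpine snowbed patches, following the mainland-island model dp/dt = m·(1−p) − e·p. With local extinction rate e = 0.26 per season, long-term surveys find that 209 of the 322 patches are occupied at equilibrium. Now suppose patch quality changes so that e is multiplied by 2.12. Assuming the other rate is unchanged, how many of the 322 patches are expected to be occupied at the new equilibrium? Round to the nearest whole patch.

150

Observed p* = 209/322 = 0.64907.
Balance m(1−p*) = e·p* gives m = e·p*/(1−p*) = 0.26×0.64907/0.35093 = 0.48089.
New p* = m/(m+e) = 0.48089/(0.48089+0.55120) = 0.46594.
Expected occupied = 322 × 0.46594 = 150.03 ≈ 150.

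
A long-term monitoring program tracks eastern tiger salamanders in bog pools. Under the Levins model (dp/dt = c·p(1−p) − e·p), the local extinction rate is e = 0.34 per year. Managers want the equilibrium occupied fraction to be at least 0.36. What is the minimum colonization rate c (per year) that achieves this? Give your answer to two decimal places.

p* = 1 − e/c ≥ 0.36 requires e/c ≤ 0.6400, i.e. c ≥ e/0.6400.
c_min = 0.34/0.6400 = 0.5312.

0.53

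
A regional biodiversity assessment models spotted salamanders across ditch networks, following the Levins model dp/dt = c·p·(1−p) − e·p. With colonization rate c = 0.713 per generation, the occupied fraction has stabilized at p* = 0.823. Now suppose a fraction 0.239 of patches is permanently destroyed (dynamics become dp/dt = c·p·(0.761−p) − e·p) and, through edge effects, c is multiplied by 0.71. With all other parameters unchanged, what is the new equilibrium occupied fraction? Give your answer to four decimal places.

Balance c(1−p*) = e gives e = 0.713×(1 − 0.82300) = 0.12620.
New p* = 0.761 − e/c = 0.761 − 0.12620/0.50623 = 0.51171.

0.5117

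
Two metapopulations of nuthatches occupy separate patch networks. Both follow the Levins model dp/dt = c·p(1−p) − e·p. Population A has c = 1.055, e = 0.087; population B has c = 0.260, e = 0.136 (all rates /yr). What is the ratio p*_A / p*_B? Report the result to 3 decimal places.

1.924

A: p*_A = 1 − 0.087/1.055 = 0.9175.
B: p*_B = 1 − 0.136/0.260 = 0.4769.
p*_A / p*_B = 0.9175/0.4769 = 1.9239.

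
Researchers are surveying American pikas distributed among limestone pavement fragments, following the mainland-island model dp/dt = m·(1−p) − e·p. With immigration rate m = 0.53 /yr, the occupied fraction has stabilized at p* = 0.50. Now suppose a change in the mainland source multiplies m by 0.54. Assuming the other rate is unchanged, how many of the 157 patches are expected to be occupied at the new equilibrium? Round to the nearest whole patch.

55

Balance m(1−p*) = e·p* gives e = m(1−p*)/p* = 0.53×0.50000/0.50000 = 0.53000.
New p* = m/(m+e) = 0.28620/(0.28620+0.53000) = 0.35065.
Expected occupied = 157 × 0.35065 = 55.05 ≈ 55.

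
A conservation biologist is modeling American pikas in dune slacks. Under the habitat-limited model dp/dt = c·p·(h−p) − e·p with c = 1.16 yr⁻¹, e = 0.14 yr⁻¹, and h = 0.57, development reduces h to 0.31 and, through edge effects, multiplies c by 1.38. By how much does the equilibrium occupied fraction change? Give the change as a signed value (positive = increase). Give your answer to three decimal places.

-0.227

Before: p* = h − e/c = 0.57 − 0.14/1.16 = 0.57 − 0.1207 = 0.4493.
After: c = 1.6008, e = 0.14, h = 0.31; p* = 0.31 − 0.14/1.6008 = 0.2225.
Δp* = 0.2225 − 0.4493 = -0.2268.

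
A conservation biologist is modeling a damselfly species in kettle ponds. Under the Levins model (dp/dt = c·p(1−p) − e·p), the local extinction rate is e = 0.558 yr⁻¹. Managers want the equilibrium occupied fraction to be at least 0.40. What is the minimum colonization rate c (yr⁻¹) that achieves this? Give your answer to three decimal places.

p* = 1 − e/c ≥ 0.40 requires e/c ≤ 0.6000, i.e. c ≥ e/0.6000.
c_min = 0.558/0.6000 = 0.9300.

0.930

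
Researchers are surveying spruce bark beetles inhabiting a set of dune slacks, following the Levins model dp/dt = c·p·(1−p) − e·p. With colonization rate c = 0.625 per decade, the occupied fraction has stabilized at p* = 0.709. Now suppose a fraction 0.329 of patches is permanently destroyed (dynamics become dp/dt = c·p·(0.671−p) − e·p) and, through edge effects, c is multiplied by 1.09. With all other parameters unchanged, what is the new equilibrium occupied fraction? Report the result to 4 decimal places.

Balance c(1−p*) = e gives e = 0.625×(1 − 0.70900) = 0.18188.
New p* = 0.671 − e/c = 0.671 − 0.18188/0.68125 = 0.40402.

0.4040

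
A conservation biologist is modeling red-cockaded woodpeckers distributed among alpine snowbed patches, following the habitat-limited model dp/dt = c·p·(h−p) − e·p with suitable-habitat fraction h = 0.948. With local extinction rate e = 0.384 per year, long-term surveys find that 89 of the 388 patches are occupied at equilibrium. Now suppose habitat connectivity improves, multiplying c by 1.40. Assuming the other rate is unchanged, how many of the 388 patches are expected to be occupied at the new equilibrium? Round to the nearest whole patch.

169

Observed p* = 89/388 = 0.22938.
Balance c(h−p*) = e gives c = e/(0.948 − 0.22938) = 0.384/0.71862 = 0.53436.
New p* = 0.948 − e/c = 0.948 − 0.38400/0.74810 = 0.43470.
Expected occupied = 388 × 0.43470 = 168.66 ≈ 169.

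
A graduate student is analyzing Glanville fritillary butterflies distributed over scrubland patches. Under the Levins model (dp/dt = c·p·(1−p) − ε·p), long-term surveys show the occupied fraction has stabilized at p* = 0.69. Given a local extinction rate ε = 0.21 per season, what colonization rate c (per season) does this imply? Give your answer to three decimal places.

At equilibrium c(1−p*) = ε, so c = ε/(1−p*).
c = 0.21/(1 − 0.69) = 0.21/0.3100 = 0.6774.

0.677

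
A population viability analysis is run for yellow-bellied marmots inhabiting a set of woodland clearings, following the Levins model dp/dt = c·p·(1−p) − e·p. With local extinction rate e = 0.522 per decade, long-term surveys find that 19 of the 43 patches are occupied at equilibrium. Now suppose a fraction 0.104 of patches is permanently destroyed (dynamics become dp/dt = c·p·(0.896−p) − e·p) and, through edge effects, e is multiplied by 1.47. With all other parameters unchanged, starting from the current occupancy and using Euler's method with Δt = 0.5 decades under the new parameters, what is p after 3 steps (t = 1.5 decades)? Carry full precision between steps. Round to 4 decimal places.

0.2808

Observed p* = 19/43 = 0.44186.
Balance c(1−p*) = e gives c = e/(1 − 0.44186) = 0.522/0.55814 = 0.93525.
Starting from p₀ = 0.44186; update p ← p + (dp/dt)·Δt with the new parameters.
p: 0.44186 → 0.36617  (Δp = -0.07569)
p: 0.36617 → 0.31640  (Δp = -0.04977)
p: 0.31640 → 0.28076  (Δp = -0.03564)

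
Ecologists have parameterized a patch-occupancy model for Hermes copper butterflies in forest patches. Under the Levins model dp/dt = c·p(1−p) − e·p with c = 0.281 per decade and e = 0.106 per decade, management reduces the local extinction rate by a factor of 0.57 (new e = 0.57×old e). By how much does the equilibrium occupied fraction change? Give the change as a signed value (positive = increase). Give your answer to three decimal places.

0.162

Before: p* = 1 − 0.106/0.281 = 0.6228.
After the change, c = 0.281, e = 0.06042, so p* = 1 − 0.06042/0.281 = 0.7850.
Δp* = 0.7850 − 0.6228 = +0.1622.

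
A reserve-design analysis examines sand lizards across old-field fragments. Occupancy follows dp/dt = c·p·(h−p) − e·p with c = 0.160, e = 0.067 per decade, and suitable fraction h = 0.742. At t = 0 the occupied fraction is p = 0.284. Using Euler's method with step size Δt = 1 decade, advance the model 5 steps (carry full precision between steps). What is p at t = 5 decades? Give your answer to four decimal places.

0.2922

Update rule: p ← p + [c·p·(h−p) − e·p]·Δt with Δt = 1.
step 1: Δp = +0.00178, p = 0.28578
step 2: Δp = +0.00171, p = 0.28750
step 3: Δp = +0.00164, p = 0.28914
step 4: Δp = +0.00158, p = 0.29072
step 5: Δp = +0.00151, p = 0.29223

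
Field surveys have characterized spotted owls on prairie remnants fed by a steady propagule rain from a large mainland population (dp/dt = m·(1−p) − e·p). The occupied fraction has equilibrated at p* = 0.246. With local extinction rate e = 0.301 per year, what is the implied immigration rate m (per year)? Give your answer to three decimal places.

0.098

At equilibrium m(1−p*) = e·p*, so m = e·p*/(1−p*).
m = 0.301 × 0.246 / 0.7540 = 0.0740/0.7540 = 0.0982.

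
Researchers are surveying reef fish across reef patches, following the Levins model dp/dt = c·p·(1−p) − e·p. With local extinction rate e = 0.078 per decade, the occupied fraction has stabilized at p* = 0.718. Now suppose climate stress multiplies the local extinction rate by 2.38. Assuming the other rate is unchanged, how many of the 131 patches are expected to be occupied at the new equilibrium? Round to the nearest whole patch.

Balance c(1−p*) = e gives c = e/(1 − 0.71800) = 0.078/0.28200 = 0.27660.
New p* = 1 − e/c = 1 − 0.18564/0.27660 = 0.32885.
Expected occupied = 131 × 0.32885 = 43.08 ≈ 43.

43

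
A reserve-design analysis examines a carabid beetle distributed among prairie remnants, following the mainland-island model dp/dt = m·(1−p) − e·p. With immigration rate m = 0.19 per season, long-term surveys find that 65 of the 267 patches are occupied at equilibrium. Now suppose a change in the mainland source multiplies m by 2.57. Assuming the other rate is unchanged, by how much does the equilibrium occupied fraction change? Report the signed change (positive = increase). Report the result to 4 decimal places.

0.2092

Observed p* = 65/267 = 0.24345.
Balance m(1−p*) = e·p* gives e = m(1−p*)/p* = 0.19×0.75655/0.24345 = 0.59045.
New p* = m/(m+e) = 0.48830/(0.48830+0.59045) = 0.45265.
Δp* = 0.45265 − 0.24345 = +0.20920.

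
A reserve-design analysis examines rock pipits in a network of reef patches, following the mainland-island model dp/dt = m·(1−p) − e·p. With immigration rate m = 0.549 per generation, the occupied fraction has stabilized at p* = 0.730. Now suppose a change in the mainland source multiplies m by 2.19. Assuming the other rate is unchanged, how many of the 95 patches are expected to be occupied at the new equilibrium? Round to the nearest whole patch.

81

Balance m(1−p*) = e·p* gives e = m(1−p*)/p* = 0.549×0.27000/0.73000 = 0.20305.
New p* = m/(m+e) = 1.20231/(1.20231+0.20305) = 0.85552.
Expected occupied = 95 × 0.85552 = 81.27 ≈ 81.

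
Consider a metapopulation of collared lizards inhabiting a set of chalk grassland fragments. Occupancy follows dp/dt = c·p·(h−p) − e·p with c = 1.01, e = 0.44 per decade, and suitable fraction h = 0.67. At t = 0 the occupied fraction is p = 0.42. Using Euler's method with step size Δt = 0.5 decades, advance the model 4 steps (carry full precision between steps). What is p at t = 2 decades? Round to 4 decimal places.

Update rule: p ← p + [c·p·(h−p) − e·p]·Δt with Δt = 0.5.
  1  |  dp/dt·Δt = -0.039375  |  p_1 = 0.380625
  2  |  dp/dt·Δt = -0.028115  |  p_2 = 0.352510
  3  |  dp/dt·Δt = -0.021033  |  p_3 = 0.331477
  4  |  dp/dt·Δt = -0.016257  |  p_4 = 0.315219

0.3152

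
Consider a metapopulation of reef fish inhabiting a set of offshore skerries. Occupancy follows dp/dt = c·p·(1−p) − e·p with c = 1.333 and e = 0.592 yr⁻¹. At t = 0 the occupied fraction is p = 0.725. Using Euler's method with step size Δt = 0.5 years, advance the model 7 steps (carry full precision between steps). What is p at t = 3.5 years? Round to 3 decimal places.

0.560

Update rule: p ← p + [c·p·(1−p) − e·p]·Δt with Δt = 0.5.
t = 0.5: p = 0.72500 + (-0.08172) = 0.64328
t = 1: p = 0.64328 + (-0.03747) = 0.60581
t = 1.5: p = 0.60581 + (-0.02016) = 0.58566
t = 2: p = 0.58566 + (-0.01162) = 0.57404
t = 2.5: p = 0.57404 + (-0.00694) = 0.56709
t = 3: p = 0.56709 + (-0.00423) = 0.56286
t = 3.5: p = 0.56286 + (-0.00261) = 0.56024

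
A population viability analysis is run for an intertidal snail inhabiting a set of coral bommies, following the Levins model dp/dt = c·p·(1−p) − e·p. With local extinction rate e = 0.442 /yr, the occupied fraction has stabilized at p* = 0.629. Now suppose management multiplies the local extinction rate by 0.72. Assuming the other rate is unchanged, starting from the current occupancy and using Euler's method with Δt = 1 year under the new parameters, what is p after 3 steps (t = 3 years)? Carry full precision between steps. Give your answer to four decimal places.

0.7323

Balance c(1−p*) = e gives c = e/(1 − 0.62900) = 0.442/0.37100 = 1.19137.
Starting from p₀ = 0.62900; update p ← p + (dp/dt)·Δt with the new parameters.
  1  |  dp/dt·Δt = +0.077845  |  p_1 = 0.706845
  2  |  dp/dt·Δt = +0.021924  |  p_2 = 0.728770
  3  |  dp/dt·Δt = +0.003569  |  p_3 = 0.732338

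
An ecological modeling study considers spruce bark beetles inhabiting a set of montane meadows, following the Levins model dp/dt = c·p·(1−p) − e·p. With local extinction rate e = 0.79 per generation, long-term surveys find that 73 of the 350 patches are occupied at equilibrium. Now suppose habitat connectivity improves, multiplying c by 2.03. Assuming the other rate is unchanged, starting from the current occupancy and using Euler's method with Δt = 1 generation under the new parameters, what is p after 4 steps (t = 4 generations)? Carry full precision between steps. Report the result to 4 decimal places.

0.6084

Observed p* = 73/350 = 0.20857.
Balance c(1−p*) = e gives c = e/(1 − 0.20857) = 0.79/0.79143 = 0.99819.
Starting from p₀ = 0.20857; update p ← p + (dp/dt)·Δt with the new parameters.
t = 1: p = 0.20857 + (+0.16971) = 0.37829
t = 2: p = 0.37829 + (+0.17772) = 0.55601
t = 3: p = 0.55601 + (+0.06098) = 0.61699
t = 4: p = 0.61699 + (-0.00857) = 0.60842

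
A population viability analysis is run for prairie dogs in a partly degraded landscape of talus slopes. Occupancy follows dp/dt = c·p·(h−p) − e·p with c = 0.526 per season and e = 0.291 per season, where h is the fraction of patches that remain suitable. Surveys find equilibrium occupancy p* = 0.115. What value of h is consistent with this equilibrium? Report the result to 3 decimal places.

At equilibrium c(h−p*) = e, so h = p* + e/c.
h = 0.115 + 0.291/0.526 = 0.115 + 0.5532 = 0.6682.

0.668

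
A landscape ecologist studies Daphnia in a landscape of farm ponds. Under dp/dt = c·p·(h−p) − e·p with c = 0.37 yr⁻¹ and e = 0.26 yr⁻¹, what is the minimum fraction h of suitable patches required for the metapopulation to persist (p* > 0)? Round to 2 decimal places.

p* = h − e/c is positive only when h > e/c.
h_min = e/c = 0.26/0.37 = 0.7027.

0.70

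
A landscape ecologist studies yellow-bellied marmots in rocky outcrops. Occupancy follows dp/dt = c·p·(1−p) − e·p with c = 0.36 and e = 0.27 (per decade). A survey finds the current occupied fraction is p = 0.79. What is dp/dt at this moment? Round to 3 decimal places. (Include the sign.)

-0.154

Colonization term: c·p·(1−p) = 0.36×0.79×0.2100 = 0.05972.
Extinction term: e·p = 0.21330.
dp/dt = 0.05972 − 0.21330 = -0.15358.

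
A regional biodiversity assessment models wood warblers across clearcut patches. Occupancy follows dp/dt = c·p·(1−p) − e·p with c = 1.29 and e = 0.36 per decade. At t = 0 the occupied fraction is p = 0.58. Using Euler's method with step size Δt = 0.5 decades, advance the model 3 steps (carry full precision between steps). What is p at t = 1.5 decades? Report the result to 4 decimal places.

0.6912

Update rule: p ← p + [c·p·(1−p) − e·p]·Δt with Δt = 0.5.
t = 0.5: p = 0.58000 + (+0.05272) = 0.63272
t = 1: p = 0.63272 + (+0.03600) = 0.66872
t = 1.5: p = 0.66872 + (+0.02252) = 0.69124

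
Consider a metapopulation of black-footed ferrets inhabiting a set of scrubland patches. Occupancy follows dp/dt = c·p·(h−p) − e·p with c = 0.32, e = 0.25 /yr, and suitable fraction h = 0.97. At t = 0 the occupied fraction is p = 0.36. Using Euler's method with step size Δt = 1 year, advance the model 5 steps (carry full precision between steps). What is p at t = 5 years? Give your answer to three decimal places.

0.287

Update rule: p ← p + [c·p·(h−p) − e·p]·Δt with Δt = 1.
  1  |  dp/dt·Δt = -0.019728  |  p_1 = 0.340272
  2  |  dp/dt·Δt = -0.016499  |  p_2 = 0.323773
  3  |  dp/dt·Δt = -0.013989  |  p_3 = 0.309784
  4  |  dp/dt·Δt = -0.011998  |  p_4 = 0.297786
  5  |  dp/dt·Δt = -0.010390  |  p_5 = 0.287395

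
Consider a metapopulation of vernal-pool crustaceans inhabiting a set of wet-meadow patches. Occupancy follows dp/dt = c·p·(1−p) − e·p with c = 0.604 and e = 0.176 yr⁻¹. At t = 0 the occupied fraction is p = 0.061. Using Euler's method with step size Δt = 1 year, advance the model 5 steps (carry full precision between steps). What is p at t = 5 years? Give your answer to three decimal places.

0.275

Update rule: p ← p + [c·p·(1−p) − e·p]·Δt with Δt = 1.
t = 1: p = 0.06100 + (+0.02386) = 0.08486
t = 2: p = 0.08486 + (+0.03197) = 0.11683
t = 3: p = 0.11683 + (+0.04176) = 0.15859
t = 4: p = 0.15859 + (+0.05269) = 0.21128
t = 5: p = 0.21128 + (+0.06347) = 0.27474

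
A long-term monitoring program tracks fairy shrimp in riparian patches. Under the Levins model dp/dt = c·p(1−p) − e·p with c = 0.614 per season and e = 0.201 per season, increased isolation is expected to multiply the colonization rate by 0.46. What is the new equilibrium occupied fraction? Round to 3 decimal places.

0.288

Before: p* = 1 − 0.201/0.614 = 0.6726.
After the change, c = 0.28244, e = 0.201, so p* = 1 − 0.201/0.28244 = 0.2883.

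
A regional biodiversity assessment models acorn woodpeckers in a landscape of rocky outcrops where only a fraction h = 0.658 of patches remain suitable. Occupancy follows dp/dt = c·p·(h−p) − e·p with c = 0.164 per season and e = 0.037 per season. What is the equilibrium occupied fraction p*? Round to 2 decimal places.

Setting dp/dt = 0 and dividing by p* gives c·(h−p*) = e.
So p* = h − e/c = 0.658 − 0.037/0.164 = 0.658 − 0.2256 = 0.4324.

0.43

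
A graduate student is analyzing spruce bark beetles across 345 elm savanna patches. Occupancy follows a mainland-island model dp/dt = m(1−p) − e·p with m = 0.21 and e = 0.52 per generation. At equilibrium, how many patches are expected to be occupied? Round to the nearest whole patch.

99

p* = m/(m+e) = 0.21/0.7300 = 0.2877.
Expected occupied patches = N × p* = 345 × 0.2877 = 99.25 ≈ 99.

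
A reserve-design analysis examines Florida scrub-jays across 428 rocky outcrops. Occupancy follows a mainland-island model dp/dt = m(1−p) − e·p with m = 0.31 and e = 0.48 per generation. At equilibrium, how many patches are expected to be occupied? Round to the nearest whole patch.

168

p* = m/(m+e) = 0.31/0.7900 = 0.3924.
Expected occupied patches = N × p* = 428 × 0.3924 = 167.95 ≈ 168.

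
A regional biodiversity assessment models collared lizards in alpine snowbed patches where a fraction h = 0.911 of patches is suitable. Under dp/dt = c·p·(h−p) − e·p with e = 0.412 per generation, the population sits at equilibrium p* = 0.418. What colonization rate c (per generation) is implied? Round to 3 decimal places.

At equilibrium c(h−p*) = e, so c = e/(h−p*).
c = 0.412/(0.911 − 0.418) = 0.412/0.4930 = 0.8357.

0.836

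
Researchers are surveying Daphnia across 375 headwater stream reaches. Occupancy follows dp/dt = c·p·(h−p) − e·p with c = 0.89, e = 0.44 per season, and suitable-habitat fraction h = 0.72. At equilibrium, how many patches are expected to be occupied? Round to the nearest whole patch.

85

p* = h − e/c = 0.72 − 0.4944 = 0.2256.
Expected occupied patches = N × p* = 375 × 0.2256 = 84.61 ≈ 85.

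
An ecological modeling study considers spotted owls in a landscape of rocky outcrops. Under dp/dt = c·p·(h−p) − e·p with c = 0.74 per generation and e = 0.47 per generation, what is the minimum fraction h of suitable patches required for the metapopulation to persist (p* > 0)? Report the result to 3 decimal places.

0.635

p* = h − e/c is positive only when h > e/c.
h_min = e/c = 0.47/0.74 = 0.6351.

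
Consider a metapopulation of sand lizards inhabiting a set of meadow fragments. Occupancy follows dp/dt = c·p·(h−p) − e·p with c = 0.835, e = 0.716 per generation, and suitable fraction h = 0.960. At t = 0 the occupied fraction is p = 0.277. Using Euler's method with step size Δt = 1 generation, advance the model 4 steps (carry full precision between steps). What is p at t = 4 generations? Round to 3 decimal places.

Update rule: p ← p + [c·p·(h−p) − e·p]·Δt with Δt = 1.
p: 0.27700 → 0.23664  (Δp = -0.04036)
p: 0.23664 → 0.21014  (Δp = -0.02650)
p: 0.21014 → 0.19125  (Δp = -0.01888)
p: 0.19125 → 0.17708  (Δp = -0.01417)

0.177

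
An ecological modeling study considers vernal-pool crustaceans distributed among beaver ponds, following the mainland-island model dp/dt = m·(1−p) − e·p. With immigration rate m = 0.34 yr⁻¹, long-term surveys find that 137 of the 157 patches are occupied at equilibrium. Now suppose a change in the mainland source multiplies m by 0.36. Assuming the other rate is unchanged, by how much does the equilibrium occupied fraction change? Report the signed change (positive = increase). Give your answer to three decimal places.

-0.161

Observed p* = 137/157 = 0.87261.
Balance m(1−p*) = e·p* gives e = m(1−p*)/p* = 0.34×0.12739/0.87261 = 0.04964.
New p* = m/(m+e) = 0.12240/(0.12240+0.04964) = 0.71146.
Δp* = 0.71146 − 0.87261 = -0.16115.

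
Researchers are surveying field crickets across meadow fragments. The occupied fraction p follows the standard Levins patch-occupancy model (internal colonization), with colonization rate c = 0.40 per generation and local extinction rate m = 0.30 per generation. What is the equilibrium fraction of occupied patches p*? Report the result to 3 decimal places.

0.250

At equilibrium, colonization balances extinction: c·p*·(1−p*) = m·p*.
So p* = 1 − m/c = 1 − 0.30/0.40 = 1 − 0.7500 = 0.2500.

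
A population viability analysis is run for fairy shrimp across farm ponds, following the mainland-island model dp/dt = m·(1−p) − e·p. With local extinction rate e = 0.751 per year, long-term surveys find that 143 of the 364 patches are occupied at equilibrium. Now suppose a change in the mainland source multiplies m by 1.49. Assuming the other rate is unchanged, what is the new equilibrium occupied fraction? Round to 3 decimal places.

Observed p* = 143/364 = 0.39286.
Balance m(1−p*) = e·p* gives m = e·p*/(1−p*) = 0.751×0.39286/0.60714 = 0.48595.
New p* = m/(m+e) = 0.72407/(0.72407+0.75100) = 0.49087.

0.491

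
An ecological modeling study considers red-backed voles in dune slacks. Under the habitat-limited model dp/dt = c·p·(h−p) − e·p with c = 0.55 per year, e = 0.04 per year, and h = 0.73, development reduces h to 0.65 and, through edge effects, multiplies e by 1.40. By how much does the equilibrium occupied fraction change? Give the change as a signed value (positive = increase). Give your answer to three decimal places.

Before: p* = h − e/c = 0.73 − 0.04/0.55 = 0.73 − 0.0727 = 0.6573.
After: c = 0.55, e = 0.056, h = 0.65; p* = 0.65 − 0.056/0.55 = 0.5482.
Δp* = 0.5482 − 0.6573 = -0.1091.

-0.109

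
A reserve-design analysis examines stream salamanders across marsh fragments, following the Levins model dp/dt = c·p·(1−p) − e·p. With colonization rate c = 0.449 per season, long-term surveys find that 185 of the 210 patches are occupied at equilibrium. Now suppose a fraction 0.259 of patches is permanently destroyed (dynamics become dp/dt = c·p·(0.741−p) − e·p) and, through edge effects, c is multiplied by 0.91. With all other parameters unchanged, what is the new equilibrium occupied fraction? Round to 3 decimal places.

Observed p* = 185/210 = 0.88095.
Balance c(1−p*) = e gives e = 0.449×(1 − 0.88095) = 0.05345.
New p* = 0.741 − e/c = 0.741 − 0.05345/0.40859 = 0.61018.

0.610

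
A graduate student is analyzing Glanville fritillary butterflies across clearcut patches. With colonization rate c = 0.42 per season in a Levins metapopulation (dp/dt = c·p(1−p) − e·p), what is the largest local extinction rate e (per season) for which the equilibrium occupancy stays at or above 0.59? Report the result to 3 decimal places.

0.172

1 − e/c ≥ 0.59 ⇒ e ≤ c(1 − 0.59) = 0.42 × 0.4100.
e_max = 0.1722.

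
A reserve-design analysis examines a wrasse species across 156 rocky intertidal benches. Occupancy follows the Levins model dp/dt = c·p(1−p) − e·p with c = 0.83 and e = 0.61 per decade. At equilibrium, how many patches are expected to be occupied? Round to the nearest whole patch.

p* = 1 − e/c = 1 − 0.61/0.83 = 0.2651.
Expected occupied patches = N × p* = 156 × 0.2651 = 41.35 ≈ 41.

41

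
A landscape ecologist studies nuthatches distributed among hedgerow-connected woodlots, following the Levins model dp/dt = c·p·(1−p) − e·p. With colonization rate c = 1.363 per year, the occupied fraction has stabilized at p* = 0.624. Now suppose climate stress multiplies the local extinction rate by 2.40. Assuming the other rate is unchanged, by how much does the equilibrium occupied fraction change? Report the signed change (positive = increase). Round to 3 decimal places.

-0.526

Balance c(1−p*) = e gives e = 1.363×(1 − 0.62400) = 0.51249.
New p* = 1 − e/c = 1 − 1.22998/1.36300 = 0.09759.
Δp* = 0.09759 − 0.62400 = -0.52641.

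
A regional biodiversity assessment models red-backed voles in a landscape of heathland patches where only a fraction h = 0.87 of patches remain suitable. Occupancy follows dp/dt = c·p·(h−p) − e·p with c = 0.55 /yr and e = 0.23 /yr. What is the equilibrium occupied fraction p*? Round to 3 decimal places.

Setting dp/dt = 0 and dividing by p* gives c·(h−p*) = e.
So p* = h − e/c = 0.87 − 0.23/0.55 = 0.87 − 0.4182 = 0.4518.

0.452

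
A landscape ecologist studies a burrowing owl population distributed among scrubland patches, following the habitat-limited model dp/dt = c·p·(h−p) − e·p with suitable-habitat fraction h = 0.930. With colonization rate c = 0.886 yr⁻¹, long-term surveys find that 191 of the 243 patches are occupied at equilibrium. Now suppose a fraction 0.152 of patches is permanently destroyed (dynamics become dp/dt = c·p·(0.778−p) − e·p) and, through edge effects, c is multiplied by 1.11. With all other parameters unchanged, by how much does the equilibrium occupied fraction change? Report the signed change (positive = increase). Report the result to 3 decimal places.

-0.138

Observed p* = 191/243 = 0.78601.
Balance c(h−p*) = e gives e = 0.886×(0.93 − 0.78601) = 0.12758.
New p* = 0.778 − e/c = 0.778 − 0.12758/0.98346 = 0.64827.
Δp* = 0.64827 − 0.78601 = -0.13774.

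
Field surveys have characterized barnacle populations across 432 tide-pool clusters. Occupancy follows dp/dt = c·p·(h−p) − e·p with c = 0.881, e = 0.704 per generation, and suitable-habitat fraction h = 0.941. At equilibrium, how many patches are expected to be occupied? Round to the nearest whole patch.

61

p* = h − e/c = 0.941 − 0.7991 = 0.1419.
Expected occupied patches = N × p* = 432 × 0.1419 = 61.30 ≈ 61.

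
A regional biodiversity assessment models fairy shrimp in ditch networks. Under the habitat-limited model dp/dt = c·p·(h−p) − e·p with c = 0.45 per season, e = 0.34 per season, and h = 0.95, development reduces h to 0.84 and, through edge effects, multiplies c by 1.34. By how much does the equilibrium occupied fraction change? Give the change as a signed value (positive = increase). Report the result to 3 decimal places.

0.082

Before: p* = h − e/c = 0.95 − 0.34/0.45 = 0.95 − 0.7556 = 0.1944.
After: c = 0.603, e = 0.34, h = 0.84; p* = 0.84 − 0.34/0.603 = 0.2762.
Δp* = 0.2762 − 0.1944 = +0.0817.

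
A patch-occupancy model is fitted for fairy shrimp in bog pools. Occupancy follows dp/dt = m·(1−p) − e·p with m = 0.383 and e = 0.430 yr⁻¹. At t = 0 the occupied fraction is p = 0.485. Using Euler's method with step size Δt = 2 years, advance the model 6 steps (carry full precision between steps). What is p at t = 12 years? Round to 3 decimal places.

0.472

Update rule: p ← p + [m·(1−p) − e·p]·Δt with Δt = 2.
  1  |  dp/dt·Δt = -0.022610  |  p_1 = 0.462390
  2  |  dp/dt·Δt = +0.014154  |  p_2 = 0.476544
  3  |  dp/dt·Δt = -0.008860  |  p_3 = 0.467684
  4  |  dp/dt·Δt = +0.005547  |  p_4 = 0.473230
  5  |  dp/dt·Δt = -0.003472  |  p_5 = 0.469758
  6  |  dp/dt·Δt = +0.002174  |  p_6 = 0.471932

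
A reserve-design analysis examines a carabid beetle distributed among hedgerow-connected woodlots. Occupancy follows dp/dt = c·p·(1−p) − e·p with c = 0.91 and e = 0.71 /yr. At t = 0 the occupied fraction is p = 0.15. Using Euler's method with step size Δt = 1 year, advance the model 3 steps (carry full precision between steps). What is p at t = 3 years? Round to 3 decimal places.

Update rule: p ← p + [c·p·(1−p) − e·p]·Δt with Δt = 1.
t = 1: p = 0.15000 + (+0.00953) = 0.15953
t = 2: p = 0.15953 + (+0.00875) = 0.16827
t = 3: p = 0.16827 + (+0.00789) = 0.17616

0.176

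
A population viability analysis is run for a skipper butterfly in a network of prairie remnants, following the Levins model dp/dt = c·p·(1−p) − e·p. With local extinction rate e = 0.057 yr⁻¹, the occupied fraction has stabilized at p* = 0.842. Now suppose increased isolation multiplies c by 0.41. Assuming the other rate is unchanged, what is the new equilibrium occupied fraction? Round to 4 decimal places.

Balance c(1−p*) = e gives c = e/(1 − 0.84200) = 0.057/0.15800 = 0.36076.
New p* = 1 − e/c = 1 − 0.05700/0.14791 = 0.61463.

0.6146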